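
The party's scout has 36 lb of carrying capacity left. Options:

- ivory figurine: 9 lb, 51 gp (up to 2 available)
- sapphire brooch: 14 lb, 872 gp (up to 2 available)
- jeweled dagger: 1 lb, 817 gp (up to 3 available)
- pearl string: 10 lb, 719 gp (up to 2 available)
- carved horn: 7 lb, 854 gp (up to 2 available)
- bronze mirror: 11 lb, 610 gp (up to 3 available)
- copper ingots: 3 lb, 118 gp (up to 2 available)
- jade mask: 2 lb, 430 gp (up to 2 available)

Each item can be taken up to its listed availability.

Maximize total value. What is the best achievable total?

5891

Ranking by ratio (value/lb): jeweled dagger 817.00, jade mask 215.00, carved horn 122.00.
Taking the top-ratio items first gives 3×jeweled dagger + pearl string + 2×carved horn + copper ingots + 2×jade mask for 5856 (34 lb).
The 13 lb tied up in pearl string and copper ingots is better spent on sapphire brooch — total rises to 5891 (35 lb).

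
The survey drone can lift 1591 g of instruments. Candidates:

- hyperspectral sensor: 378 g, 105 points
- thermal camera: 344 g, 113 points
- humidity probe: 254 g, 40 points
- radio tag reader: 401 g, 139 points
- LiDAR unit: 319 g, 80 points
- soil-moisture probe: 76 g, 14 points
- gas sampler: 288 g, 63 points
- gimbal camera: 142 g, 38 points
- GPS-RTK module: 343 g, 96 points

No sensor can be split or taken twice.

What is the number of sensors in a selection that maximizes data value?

Best achievable data value is 475.
One optimal bundle: hyperspectral sensor + thermal camera + radio tag reader + LiDAR unit + gimbal camera (1584 g).
All optima have 5 sensors.

5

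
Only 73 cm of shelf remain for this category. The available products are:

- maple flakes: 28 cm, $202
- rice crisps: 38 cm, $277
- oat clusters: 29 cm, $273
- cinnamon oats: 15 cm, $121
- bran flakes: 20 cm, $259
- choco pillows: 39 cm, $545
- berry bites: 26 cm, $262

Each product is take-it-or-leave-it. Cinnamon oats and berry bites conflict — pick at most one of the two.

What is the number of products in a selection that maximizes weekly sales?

Optimal total is 818.
One optimal bundle: oat clusters + choco pillows (68 cm).
Any selection reaching 818 contains exactly 2 products.

2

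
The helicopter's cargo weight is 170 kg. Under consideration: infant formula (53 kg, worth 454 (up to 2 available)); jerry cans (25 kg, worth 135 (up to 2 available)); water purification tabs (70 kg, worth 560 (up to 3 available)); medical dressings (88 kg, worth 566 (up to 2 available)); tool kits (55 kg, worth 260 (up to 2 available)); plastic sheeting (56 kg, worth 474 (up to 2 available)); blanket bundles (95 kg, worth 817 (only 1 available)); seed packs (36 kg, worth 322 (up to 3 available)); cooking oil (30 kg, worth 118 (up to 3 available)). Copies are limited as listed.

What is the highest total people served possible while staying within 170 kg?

1461

By people served per kg: seed packs 8.94, blanket bundles 8.60, infant formula 8.57 lead.
Filling by ratio: infant formula + 3×seed packs for 1420, with 9 kg left unused.
Replace infant formula and seed packs with blanket bundles: the trade gains 41 net, giving 1461 at 167 kg.
That's the maximum — no swap from here does better than 1461.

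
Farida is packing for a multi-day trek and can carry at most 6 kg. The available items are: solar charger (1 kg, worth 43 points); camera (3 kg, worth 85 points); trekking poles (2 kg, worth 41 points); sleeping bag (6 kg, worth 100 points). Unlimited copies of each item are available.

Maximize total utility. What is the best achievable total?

Taking 6×solar charger: 6 kg used, 258 in utility.

258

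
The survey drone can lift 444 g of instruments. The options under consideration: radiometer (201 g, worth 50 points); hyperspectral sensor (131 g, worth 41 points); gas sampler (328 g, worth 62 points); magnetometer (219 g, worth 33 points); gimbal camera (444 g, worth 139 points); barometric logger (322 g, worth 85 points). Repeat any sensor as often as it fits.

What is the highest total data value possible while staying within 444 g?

139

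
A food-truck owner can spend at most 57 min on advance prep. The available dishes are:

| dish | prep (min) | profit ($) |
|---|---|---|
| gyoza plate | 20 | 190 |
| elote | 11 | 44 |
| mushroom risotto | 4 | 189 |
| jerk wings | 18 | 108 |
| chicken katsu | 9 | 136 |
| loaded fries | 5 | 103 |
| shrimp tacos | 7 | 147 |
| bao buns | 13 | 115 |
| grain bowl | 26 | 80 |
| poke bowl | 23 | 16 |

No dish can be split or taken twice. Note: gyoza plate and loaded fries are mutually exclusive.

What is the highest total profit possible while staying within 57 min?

798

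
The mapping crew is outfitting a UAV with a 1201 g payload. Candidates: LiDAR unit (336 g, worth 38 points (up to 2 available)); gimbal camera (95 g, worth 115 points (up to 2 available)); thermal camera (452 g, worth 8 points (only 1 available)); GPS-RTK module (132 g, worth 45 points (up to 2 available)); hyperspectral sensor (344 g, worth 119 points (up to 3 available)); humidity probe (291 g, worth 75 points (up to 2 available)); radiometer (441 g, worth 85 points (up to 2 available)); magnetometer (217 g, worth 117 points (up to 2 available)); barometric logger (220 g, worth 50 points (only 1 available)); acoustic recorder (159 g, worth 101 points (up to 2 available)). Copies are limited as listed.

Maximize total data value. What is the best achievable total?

716

The ratio heuristic lands on 2×gimbal camera + GPS-RTK module + 2×magnetometer + 2×acoustic recorder (711) but leaves 127 g idle.
The 132 g tied up in GPS-RTK module is better spent on barometric logger — total rises to 716 (1162 g).
No other feasible combination exceeds 716.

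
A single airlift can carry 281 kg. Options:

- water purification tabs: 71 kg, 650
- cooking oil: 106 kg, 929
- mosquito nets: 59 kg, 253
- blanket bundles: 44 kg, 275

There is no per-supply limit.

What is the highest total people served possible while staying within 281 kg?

2229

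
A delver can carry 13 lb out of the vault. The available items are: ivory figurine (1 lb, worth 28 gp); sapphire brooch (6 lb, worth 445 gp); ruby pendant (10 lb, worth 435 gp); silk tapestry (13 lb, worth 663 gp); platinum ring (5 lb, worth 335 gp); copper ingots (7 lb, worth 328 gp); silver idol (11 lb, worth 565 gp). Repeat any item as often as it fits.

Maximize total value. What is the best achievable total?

918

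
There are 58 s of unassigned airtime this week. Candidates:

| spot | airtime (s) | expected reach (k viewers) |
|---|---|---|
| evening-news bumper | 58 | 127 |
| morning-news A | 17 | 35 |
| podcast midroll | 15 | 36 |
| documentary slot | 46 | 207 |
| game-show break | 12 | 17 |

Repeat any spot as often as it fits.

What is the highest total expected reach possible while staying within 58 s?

224

The ratio ordering already packs tightly: documentary slot + game-show break, 58 s, 224.
Every other selection either busts 58 s or fails to beat 224.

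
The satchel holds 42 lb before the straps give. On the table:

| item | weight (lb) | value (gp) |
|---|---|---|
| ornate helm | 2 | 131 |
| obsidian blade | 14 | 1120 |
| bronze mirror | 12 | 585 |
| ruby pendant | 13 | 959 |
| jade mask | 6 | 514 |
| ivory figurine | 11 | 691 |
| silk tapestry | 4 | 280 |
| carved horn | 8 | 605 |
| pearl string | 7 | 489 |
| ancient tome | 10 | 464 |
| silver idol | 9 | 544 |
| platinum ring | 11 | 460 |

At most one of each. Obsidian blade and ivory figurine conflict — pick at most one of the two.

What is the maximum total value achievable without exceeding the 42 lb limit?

3213

A density-first pass picks obsidian blade + ruby pendant + jade mask + carved horn — 3198 at 41 lb.
Replace carved horn with ornate helm + pearl string: the trade gains 15 net, giving 3213 at 42 lb.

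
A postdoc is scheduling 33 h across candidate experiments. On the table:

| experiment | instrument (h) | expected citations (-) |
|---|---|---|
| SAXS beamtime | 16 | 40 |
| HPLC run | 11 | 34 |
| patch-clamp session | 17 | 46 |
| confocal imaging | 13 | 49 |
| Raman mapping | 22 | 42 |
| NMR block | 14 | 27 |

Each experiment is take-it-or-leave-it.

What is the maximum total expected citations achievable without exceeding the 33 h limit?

95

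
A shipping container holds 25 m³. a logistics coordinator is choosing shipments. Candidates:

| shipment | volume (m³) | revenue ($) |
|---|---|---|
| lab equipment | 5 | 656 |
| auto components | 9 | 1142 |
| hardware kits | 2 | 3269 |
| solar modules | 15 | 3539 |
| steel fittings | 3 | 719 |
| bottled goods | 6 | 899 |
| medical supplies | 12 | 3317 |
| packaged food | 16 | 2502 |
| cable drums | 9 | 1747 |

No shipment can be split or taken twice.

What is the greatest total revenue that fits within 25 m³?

The ratio heuristic lands on hardware kits + steel fittings + bottled goods + medical supplies (8204) but leaves 2 m³ idle.
The 9 m³ tied up in steel fittings and bottled goods is better spent on cable drums — total rises to 8333 (23 m³).
Next best is hardware kits + steel fittings + bottled goods + medical supplies at 8204 (23 m³) — short by 129.

8333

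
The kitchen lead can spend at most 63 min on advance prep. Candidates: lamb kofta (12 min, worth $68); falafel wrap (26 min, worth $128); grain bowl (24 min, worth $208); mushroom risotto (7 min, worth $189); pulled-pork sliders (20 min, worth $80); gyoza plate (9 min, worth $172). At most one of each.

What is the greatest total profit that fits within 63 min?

Taking the top-ratio dishes first gives lamb kofta + grain bowl + mushroom risotto + gyoza plate for 637 (52 min).
Replace lamb kofta with pulled-pork sliders: the trade gains 12 net, giving 649 at 60 min.
Runner-up lamb kofta + grain bowl + mushroom risotto + gyoza plate tops out at 637.

649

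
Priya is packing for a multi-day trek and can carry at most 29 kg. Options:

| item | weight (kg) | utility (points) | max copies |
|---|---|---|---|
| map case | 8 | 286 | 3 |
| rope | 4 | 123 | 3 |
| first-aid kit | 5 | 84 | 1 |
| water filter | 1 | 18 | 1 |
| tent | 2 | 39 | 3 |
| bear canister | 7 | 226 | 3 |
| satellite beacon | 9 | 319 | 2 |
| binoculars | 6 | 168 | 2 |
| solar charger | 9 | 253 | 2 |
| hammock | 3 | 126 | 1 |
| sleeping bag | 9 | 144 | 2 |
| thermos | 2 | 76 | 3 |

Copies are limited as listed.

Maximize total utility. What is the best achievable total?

Taking the top-ratio items first gives 2×map case + rope + hammock + 3×thermos for 1049 (29 kg).
Dropping rope and 2×thermos frees 8 kg; slotting in map case (8 kg) lifts the total to 1060 at 29 kg.

1060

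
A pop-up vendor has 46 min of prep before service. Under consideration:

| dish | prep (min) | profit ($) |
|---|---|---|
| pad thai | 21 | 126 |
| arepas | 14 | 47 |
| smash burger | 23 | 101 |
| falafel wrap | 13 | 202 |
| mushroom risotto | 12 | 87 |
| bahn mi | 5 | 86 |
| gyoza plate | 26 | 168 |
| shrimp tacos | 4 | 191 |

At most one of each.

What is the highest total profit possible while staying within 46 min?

A density-first pass picks falafel wrap + mushroom risotto + bahn mi + shrimp tacos — 566 at 34 min.
The 12 min tied up in mushroom risotto is better spent on pad thai — total rises to 605 (43 min).

605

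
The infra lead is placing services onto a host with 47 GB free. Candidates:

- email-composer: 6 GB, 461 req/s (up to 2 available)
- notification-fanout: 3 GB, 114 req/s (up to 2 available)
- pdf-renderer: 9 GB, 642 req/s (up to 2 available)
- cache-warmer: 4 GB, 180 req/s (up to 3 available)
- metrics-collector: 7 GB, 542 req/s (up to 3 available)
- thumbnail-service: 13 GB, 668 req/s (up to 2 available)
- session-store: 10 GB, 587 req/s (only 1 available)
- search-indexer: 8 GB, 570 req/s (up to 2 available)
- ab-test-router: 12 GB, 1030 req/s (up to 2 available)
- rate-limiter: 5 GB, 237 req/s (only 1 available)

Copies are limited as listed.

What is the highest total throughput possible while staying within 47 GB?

3786

Ranking by ratio (throughput/GB): ab-test-router 85.83, metrics-collector 77.43, email-composer 76.83.
Greedy by ratio would take 3×metrics-collector + 2×ab-test-router: 45 GB used, total 3686.
The 7 GB tied up in metrics-collector is better spent on pdf-renderer — total rises to 3786 (47 GB).
Every other selection either busts 47 GB or exceeds an availability limit or fails to beat 3786.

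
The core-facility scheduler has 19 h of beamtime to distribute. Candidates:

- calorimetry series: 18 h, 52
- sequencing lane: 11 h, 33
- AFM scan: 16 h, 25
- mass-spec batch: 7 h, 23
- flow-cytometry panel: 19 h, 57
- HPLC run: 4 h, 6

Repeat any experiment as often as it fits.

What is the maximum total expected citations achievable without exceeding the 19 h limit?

57

Ranking by ratio (expected citations/h): mass-spec batch 3.29, sequencing lane 3.00, flow-cytometry panel 3.00, calorimetry series 2.89.
Filling by ratio: 2×mass-spec batch + HPLC run for 52, with 1 h left unused.
Dropping 2×mass-spec batch and HPLC run frees 18 h; slotting in flow-cytometry panel (19 h) lifts the total to 57 at 19 h.
No other feasible combination exceeds 57.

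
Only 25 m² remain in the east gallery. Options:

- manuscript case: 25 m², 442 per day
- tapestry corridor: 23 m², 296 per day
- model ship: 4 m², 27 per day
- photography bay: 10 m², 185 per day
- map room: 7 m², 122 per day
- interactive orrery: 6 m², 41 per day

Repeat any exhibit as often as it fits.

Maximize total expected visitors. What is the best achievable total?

442

Filling by ratio: model ship + 2×photography bay for 397, with 1 m² left unused.
Dropping model ship and 2×photography bay frees 24 m²; slotting in manuscript case (25 m²) lifts the total to 442 at 25 m².
Every other selection either busts 25 m² or fails to beat 442.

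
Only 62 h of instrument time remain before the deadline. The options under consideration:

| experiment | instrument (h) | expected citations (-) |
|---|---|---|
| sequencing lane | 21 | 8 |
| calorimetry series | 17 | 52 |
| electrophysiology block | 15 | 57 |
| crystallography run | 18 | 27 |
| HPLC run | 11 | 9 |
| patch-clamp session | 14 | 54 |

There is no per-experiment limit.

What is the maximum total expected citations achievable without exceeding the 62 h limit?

228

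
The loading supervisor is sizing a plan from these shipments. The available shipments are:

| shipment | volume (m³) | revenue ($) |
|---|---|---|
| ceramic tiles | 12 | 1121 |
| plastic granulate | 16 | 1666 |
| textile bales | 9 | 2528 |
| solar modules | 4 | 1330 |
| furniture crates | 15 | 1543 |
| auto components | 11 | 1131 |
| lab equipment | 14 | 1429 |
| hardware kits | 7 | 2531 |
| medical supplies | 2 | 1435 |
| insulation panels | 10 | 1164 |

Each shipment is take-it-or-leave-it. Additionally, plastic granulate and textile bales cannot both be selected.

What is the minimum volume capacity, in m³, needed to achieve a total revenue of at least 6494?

Need the lightest bundle worth ≥ 6494.
Taking textile bales + hardware kits + medical supplies gives 6494 (≥ 6494) for 18 m³.
Below 18 m³ the best achievable stays under 6494.

18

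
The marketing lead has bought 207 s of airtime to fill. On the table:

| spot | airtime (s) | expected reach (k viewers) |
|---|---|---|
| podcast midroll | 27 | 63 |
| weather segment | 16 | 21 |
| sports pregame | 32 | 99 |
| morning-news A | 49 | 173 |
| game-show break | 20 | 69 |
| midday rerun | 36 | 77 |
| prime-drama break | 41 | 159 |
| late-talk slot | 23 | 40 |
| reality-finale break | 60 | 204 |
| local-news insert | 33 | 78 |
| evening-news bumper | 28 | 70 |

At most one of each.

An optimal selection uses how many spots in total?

5

The maximum expected reach within 207 s is 704.
sports pregame + morning-news A + game-show break + prime-drama break + reality-finale break hits 704 at 202 s.
All optima have 5 spots.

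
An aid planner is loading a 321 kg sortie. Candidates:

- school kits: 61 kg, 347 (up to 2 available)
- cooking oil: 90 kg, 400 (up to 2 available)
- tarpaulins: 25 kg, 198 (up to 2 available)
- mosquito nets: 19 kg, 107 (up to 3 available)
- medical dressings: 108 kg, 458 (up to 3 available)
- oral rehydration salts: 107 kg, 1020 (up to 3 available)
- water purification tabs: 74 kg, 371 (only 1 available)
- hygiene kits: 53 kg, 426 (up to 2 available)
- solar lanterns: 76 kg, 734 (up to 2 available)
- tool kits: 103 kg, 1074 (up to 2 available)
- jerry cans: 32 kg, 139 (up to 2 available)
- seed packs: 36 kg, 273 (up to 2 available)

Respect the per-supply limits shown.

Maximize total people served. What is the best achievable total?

Ranking by ratio (people served/kg): tool kits 10.43, solar lanterns 9.66, oral rehydration salts 9.53.
A density-first pass picks tarpaulins + solar lanterns + 2×tool kits — 3080 at 307 kg.
Replace tarpaulins and solar lanterns with oral rehydration salts: the trade gains 88 net, giving 3168 at 313 kg.
Every other selection either busts 321 kg or exceeds an availability limit or fails to beat 3168.

3168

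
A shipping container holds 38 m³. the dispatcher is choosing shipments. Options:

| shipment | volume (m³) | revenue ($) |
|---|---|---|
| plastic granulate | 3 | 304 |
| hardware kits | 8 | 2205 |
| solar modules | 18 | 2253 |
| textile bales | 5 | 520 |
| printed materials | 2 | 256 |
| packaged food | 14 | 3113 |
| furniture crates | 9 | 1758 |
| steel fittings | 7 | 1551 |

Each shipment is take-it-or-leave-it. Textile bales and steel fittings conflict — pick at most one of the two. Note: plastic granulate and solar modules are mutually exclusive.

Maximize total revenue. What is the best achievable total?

8627

Best packing: hardware kits + packaged food + furniture crates + steel fittings — 38 m³, 8627 total.
The closest alternative, hardware kits + textile bales + printed materials + packaged food + furniture crates, reaches only 7852.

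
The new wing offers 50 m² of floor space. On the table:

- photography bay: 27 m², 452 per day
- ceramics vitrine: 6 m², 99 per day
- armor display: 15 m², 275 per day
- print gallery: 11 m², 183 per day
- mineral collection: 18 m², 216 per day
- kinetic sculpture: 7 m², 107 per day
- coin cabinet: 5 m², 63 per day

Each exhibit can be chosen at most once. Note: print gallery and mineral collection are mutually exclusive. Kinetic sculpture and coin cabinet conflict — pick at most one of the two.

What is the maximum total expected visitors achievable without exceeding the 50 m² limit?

By expected visitors per m²: armor display 18.33, photography bay 16.74, print gallery 16.64, ceramics vitrine 16.50 lead.
The ratio heuristic lands on photography bay + ceramics vitrine + armor display (826) but leaves 2 m² idle.
Dropping ceramics vitrine frees 6 m²; slotting in kinetic sculpture (7 m²) lifts the total to 834 at 49 m².
No other feasible combination exceeds 834.

834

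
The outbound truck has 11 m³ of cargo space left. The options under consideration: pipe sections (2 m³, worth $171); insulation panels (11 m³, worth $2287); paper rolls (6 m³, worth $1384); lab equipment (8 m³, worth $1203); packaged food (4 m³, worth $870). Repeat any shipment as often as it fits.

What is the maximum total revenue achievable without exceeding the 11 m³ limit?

Density check — paper rolls 230.67, packaged food 217.50, insulation panels 207.91 are the best per m³.
The ratio heuristic lands on paper rolls + packaged food (2254) but leaves 1 m³ idle.
Replace paper rolls and packaged food with insulation panels: the trade gains 33 net, giving 2287 at 11 m³.

2287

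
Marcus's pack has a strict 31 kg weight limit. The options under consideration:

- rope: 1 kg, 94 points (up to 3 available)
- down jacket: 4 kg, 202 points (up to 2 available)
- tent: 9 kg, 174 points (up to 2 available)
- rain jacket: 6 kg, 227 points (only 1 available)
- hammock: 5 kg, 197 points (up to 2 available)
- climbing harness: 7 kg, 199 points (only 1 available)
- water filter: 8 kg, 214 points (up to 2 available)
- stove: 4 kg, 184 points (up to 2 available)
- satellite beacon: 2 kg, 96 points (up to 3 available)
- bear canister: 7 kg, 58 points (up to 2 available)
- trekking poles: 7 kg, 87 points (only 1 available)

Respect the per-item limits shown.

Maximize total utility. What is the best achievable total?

1569

By utility per kg: rope 94.00, down jacket 50.50, satellite beacon 48.00 lead.
Filling by ratio: 3×rope + 2×down jacket + hammock + 2×stove + 3×satellite beacon for 1539, with 1 kg left unused.
Replace hammock with rain jacket: the trade gains 30 net, giving 1569 at 31 kg.
No other feasible combination exceeds 1569.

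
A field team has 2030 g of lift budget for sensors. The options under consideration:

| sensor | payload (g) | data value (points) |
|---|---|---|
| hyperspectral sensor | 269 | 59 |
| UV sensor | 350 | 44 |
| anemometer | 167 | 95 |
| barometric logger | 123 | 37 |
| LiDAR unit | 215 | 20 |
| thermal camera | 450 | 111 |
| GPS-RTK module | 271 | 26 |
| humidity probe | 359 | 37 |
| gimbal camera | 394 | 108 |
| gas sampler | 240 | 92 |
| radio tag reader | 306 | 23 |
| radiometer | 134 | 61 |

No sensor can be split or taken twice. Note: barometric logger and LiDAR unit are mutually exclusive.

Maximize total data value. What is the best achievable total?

570

Density check — anemometer 0.57, radiometer 0.46, gas sampler 0.38, barometric logger 0.30 are the best per g.
Best packing: hyperspectral sensor + UV sensor + anemometer + thermal camera + gimbal camera + gas sampler + radiometer — 2004 g, 570 total.
Next best is hyperspectral sensor + anemometer + barometric logger + thermal camera + gimbal camera + gas sampler + radiometer at 563 (1777 g) — short by 7.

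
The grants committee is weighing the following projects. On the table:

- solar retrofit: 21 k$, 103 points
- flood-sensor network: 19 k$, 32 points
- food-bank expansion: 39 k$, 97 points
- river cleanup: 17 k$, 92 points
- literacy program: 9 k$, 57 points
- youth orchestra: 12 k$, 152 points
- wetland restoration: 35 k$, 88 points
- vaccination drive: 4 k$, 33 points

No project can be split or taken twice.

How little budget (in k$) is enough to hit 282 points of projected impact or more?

37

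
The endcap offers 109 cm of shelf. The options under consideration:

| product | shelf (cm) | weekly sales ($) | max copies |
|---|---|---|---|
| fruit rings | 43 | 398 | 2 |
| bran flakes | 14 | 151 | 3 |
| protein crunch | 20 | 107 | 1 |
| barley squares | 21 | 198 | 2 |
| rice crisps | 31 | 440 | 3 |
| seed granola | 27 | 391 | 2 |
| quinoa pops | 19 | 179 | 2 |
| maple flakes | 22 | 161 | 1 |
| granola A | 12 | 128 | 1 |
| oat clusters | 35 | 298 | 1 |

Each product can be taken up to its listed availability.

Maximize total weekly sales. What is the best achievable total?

A density-first pass picks bran flakes + rice crisps + 2×seed granola — 1373 at 99 cm.
Dropping 2×seed granola frees 54 cm; slotting in 2×rice crisps (62 cm) lifts the total to 1471 at 107 cm.
No other feasible combination exceeds 1471.

1471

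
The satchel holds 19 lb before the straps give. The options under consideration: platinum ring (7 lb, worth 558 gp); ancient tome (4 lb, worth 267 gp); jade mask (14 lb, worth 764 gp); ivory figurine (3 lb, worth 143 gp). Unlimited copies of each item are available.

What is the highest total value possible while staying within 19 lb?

1383

The ratio ordering already packs tightly: 2×platinum ring + ancient tome, 18 lb, 1383.
No other feasible combination exceeds 1383.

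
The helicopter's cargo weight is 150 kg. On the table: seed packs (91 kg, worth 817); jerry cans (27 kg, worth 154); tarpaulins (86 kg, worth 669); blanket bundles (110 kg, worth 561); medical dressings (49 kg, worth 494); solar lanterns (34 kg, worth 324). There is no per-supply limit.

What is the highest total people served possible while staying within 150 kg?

1482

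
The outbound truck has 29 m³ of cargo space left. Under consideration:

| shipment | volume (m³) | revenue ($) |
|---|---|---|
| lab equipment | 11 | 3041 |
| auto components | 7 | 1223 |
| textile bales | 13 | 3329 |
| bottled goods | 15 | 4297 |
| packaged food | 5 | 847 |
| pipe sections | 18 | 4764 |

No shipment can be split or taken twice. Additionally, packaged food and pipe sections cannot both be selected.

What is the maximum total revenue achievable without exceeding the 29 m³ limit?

7805

The ratio heuristic lands on lab equipment + bottled goods (7338) but leaves 3 m³ idle.
The 15 m³ tied up in bottled goods is better spent on pipe sections — total rises to 7805 (29 m³).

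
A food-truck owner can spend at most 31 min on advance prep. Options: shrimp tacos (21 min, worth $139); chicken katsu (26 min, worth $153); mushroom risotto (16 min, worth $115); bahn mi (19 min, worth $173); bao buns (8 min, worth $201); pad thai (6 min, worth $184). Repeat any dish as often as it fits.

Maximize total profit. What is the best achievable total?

920

Best packing: 5×pad thai — 30 min, 920 total.
No other feasible combination exceeds 920.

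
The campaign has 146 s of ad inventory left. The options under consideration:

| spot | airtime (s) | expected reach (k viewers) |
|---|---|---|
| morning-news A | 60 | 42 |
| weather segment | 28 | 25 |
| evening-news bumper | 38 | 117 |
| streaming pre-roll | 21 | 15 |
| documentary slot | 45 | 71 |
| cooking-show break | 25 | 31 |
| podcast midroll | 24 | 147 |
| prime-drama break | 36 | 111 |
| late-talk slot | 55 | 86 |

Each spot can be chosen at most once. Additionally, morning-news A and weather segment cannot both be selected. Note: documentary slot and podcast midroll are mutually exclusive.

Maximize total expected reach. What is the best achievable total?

By expected reach per s: podcast midroll 6.12, prime-drama break 3.08, evening-news bumper 3.08 lead.
Best packing: evening-news bumper + streaming pre-roll + cooking-show break + podcast midroll + prime-drama break — 144 s, 421 total.
Nothing else feasible within 146 s beats 421.

421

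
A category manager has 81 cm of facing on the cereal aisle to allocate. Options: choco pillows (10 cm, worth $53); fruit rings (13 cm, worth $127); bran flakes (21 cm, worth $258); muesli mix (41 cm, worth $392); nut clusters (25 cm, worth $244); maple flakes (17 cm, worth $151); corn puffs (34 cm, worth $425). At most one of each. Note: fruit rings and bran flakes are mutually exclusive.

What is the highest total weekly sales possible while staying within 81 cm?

927

Best packing: bran flakes + nut clusters + corn puffs — 80 cm, 927 total.
Runner-up bran flakes + maple flakes + corn puffs tops out at 834.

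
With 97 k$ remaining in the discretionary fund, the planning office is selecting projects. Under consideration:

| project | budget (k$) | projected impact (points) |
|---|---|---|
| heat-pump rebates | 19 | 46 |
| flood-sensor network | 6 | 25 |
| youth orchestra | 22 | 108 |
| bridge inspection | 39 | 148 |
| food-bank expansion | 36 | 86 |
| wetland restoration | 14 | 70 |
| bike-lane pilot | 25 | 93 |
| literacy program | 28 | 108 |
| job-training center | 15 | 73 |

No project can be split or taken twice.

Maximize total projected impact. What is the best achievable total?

424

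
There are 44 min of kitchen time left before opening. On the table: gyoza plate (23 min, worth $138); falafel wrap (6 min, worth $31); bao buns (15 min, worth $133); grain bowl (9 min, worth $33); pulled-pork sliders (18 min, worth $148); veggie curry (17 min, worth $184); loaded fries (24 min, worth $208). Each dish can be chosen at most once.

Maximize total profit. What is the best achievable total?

392

Ranking by ratio (profit/min): veggie curry 10.82, bao buns 8.87, loaded fries 8.67, pulled-pork sliders 8.22.
A density-first pass picks falafel wrap + bao buns + veggie curry — 348 at 38 min.
Dropping falafel wrap and bao buns frees 21 min; slotting in loaded fries (24 min) lifts the total to 392 at 41 min.
Nothing else within 44 min beats 392.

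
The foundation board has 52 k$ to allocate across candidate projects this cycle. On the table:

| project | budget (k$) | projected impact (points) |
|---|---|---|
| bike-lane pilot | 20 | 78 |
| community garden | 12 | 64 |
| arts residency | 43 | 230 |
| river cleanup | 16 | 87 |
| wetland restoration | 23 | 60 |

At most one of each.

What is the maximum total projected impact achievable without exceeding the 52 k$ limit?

230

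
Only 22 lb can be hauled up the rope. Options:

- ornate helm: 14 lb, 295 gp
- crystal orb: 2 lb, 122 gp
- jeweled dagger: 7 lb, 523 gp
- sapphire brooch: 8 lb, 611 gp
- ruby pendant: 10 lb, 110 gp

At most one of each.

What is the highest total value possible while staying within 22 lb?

1256

Taking crystal orb + jeweled dagger + sapphire brooch: 17 lb used, 1256 in value.
Every other selection either busts 22 lb or fails to beat 1256.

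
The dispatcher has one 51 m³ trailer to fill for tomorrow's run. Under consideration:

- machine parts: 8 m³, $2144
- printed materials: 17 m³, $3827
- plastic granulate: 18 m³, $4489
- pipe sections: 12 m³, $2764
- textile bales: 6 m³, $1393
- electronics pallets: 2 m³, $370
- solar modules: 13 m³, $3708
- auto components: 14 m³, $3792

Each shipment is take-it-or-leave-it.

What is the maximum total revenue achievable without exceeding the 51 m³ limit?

The ratio heuristic lands on machine parts + textile bales + electronics pallets + solar modules + auto components (11407) but leaves 8 m³ idle.
The 10 m³ tied up in machine parts and electronics pallets is better spent on plastic granulate — total rises to 13382 (51 m³).
An exhaustive check of the 256 subsets confirms 13382.

13382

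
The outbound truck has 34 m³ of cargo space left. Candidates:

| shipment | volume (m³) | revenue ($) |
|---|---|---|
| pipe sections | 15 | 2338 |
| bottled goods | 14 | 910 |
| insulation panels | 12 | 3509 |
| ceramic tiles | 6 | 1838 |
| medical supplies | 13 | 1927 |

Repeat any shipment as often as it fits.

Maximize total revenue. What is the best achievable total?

Ranking by ratio (revenue/m³): ceramic tiles 306.33, insulation panels 292.42, pipe sections 155.87.
Best packing: 5×ceramic tiles — 30 m³, 9190 total.
Every other selection either busts 34 m³ or fails to beat 9190.

9190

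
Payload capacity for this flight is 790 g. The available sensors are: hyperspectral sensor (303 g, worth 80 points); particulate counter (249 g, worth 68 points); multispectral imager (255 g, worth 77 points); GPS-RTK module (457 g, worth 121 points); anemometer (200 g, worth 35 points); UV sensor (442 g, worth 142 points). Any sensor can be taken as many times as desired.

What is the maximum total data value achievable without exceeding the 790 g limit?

231

Greedy by ratio would take multispectral imager + UV sensor: 697 g used, total 219.
Dropping UV sensor frees 442 g; slotting in 2×multispectral imager (510 g) lifts the total to 231 at 765 g.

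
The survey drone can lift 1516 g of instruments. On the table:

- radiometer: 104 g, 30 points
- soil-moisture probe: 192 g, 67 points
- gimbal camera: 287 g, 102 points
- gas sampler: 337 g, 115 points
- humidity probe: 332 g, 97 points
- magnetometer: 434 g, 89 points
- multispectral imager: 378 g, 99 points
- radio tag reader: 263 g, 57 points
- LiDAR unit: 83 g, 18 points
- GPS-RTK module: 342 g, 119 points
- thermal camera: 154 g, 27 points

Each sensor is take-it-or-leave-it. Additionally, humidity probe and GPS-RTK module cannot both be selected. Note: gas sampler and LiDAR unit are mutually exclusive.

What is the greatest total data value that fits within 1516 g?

468

Radiometer + soil-moisture probe + gimbal camera + gas sampler + humidity probe + radio tag reader uses 1515 of the 1516 g and totals 468.
No other feasible combination exceeds 468.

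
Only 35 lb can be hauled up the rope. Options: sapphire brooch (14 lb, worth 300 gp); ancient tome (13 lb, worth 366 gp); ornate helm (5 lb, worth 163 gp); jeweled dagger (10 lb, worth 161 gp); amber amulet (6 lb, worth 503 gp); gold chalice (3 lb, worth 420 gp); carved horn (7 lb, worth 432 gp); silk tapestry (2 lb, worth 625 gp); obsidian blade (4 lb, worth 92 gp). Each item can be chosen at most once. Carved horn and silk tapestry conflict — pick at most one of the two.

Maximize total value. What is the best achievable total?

2169

Ancient tome + ornate helm + amber amulet + gold chalice + silk tapestry + obsidian blade uses 33 of the 35 lb and totals 2169.
No other feasible combination exceeds 2169.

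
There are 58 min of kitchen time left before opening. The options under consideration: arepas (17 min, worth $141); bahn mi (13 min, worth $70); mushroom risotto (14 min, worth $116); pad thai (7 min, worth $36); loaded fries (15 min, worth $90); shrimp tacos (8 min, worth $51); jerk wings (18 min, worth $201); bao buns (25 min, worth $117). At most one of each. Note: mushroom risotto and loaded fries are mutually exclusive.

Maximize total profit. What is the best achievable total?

Density check — jerk wings 11.17, arepas 8.29, mushroom risotto 8.29, shrimp tacos 6.38 are the best per min.
Taking arepas + mushroom risotto + shrimp tacos + jerk wings: 57 min used, 509 in profit.
Runner-up arepas + mushroom risotto + pad thai + jerk wings tops out at 494.

509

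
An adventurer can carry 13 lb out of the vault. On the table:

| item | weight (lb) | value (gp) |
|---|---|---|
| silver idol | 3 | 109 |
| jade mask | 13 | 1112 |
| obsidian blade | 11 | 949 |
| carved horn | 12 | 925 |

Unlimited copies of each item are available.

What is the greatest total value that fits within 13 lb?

The ratio heuristic lands on obsidian blade (949) but leaves 2 lb idle.
Replace obsidian blade with jade mask: the trade gains 163 net, giving 1112 at 13 lb.

1112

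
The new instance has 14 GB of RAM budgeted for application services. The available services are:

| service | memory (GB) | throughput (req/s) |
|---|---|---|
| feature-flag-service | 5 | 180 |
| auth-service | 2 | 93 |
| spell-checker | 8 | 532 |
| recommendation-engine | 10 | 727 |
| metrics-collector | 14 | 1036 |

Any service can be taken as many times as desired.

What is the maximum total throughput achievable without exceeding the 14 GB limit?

1036

Metrics-collector uses 14 of the 14 GB and totals 1036.
Every other selection either busts 14 GB or fails to beat 1036.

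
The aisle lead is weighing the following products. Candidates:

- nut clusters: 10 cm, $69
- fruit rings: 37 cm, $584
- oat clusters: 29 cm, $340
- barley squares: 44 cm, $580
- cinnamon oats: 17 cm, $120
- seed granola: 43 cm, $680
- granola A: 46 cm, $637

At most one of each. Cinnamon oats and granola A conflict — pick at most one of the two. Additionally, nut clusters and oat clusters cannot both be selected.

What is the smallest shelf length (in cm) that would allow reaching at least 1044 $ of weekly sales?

Minimise cm subject to total weekly sales ≥ 1044.
fruit rings + seed granola reaches 1264 using 80 cm.
No combination under 80 cm hits 1044.

80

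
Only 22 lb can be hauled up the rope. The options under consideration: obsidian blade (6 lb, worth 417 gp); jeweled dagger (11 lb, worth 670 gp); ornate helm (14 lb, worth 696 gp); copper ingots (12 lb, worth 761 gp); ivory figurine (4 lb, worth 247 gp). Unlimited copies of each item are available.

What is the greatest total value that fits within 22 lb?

1498

The ratio ordering already packs tightly: 3×obsidian blade + ivory figurine, 22 lb, 1498.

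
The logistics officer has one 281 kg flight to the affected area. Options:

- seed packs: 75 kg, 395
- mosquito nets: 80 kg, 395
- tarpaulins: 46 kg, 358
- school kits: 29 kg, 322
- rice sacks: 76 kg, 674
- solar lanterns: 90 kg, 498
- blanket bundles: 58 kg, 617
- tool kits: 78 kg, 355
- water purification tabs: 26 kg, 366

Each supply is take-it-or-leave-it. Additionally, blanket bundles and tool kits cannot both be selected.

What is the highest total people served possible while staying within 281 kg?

2477

Filling by ratio: tarpaulins + school kits + rice sacks + blanket bundles + water purification tabs for 2337, with 46 kg left unused.
Replace tarpaulins with solar lanterns: the trade gains 140 net, giving 2477 at 279 kg.
Runner-up seed packs + tarpaulins + rice sacks + blanket bundles + water purification tabs tops out at 2410.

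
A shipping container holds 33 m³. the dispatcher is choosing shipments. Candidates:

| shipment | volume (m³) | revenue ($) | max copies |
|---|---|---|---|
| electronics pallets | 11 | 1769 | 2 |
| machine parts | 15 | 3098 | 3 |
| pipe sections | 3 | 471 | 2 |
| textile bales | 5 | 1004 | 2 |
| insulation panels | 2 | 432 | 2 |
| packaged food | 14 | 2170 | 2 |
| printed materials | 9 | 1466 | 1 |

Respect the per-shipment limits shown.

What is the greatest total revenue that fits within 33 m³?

Filling by ratio: machine parts + pipe sections + 2×textile bales + 2×insulation panels for 6441, with 1 m³ left unused.
The 14 m³ tied up in 2×textile bales and 2×insulation panels is better spent on machine parts — total rises to 6667 (33 m³).
No other feasible combination exceeds 6667.

6667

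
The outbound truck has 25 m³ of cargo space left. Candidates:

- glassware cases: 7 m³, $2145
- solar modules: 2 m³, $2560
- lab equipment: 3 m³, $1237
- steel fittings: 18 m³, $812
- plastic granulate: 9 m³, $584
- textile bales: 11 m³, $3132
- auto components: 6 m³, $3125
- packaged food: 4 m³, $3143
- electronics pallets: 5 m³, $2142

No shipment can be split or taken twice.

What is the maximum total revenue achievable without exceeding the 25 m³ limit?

By revenue per m³: solar modules 1280.00, packaged food 785.75, auto components 520.83, electronics pallets 428.40 lead.
A density-first pass picks solar modules + lab equipment + auto components + packaged food + electronics pallets — 12207 at 20 m³.
Dropping lab equipment frees 3 m³; slotting in glassware cases (7 m³) lifts the total to 13115 at 24 m³.
Nothing else within 25 m³ beats 13115.

13115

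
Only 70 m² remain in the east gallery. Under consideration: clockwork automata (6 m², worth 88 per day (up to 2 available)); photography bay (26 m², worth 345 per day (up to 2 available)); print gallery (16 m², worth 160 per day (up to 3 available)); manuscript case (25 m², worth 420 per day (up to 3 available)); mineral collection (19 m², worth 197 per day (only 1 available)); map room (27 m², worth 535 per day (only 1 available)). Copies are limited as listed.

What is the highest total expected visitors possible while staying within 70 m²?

The ratio ordering already packs tightly: 2×clockwork automata + manuscript case + map room, 64 m², 1131.
The spare 6 m² is too small for any remaining exhibit, and no exchange beats 1131.

1131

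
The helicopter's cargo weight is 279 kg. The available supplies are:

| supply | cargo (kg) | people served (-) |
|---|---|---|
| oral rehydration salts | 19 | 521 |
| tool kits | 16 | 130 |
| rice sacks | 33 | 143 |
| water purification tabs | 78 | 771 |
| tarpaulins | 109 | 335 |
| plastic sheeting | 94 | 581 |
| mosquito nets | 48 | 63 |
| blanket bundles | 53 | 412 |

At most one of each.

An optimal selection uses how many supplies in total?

Optimal total is 2428.
One optimal bundle: oral rehydration salts + rice sacks + water purification tabs + plastic sheeting + blanket bundles (277 kg).
Any selection reaching 2428 contains exactly 5 supplies.

5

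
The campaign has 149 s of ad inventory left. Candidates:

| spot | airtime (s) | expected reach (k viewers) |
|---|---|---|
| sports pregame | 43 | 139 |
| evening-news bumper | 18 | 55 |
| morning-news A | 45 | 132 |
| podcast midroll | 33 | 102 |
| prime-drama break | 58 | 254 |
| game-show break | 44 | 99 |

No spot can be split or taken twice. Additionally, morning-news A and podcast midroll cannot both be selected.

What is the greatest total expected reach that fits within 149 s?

525

Greedy by ratio would take sports pregame + podcast midroll + prime-drama break: 134 s used, total 495.
The 33 s tied up in podcast midroll is better spent on morning-news A — total rises to 525 (146 s).
An exhaustive check of the 64 subsets confirms 525.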